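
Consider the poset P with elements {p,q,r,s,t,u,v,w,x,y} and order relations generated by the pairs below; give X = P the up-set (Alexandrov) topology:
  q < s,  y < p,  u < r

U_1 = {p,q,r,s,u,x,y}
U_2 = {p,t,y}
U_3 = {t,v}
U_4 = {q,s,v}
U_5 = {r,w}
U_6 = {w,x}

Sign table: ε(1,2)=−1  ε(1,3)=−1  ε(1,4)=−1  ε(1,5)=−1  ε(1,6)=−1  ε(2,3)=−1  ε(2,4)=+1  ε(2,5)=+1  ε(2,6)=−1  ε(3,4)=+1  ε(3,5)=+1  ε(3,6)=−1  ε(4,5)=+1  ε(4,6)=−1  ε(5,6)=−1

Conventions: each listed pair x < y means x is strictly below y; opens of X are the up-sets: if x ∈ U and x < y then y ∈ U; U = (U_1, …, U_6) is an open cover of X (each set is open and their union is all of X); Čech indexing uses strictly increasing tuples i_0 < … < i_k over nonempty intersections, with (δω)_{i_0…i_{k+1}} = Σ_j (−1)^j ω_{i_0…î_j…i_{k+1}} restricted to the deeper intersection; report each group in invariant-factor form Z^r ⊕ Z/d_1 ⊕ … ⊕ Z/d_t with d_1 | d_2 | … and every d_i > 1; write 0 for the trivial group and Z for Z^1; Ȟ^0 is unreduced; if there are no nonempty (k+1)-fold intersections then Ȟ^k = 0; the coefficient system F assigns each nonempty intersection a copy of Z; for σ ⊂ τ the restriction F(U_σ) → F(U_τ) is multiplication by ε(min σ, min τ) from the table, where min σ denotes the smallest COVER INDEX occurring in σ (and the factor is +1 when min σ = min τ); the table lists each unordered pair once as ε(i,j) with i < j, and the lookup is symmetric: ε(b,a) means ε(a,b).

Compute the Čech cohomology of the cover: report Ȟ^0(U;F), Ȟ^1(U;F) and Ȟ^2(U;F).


Ȟ^0(U;F) ≅ 0, Ȟ^1(U;F) ≅ Z ⊕ Z/2, Ȟ^2(U;F) ≅ 0

nonempty overlaps:
  U12={p,y} U14={q,s} U15={r} U16={x} U23={t} U34={v} U56={w}
C dims 6,7; δ0: rk 6, SNF 1^5·2
degree 0: 6−6−0 = 0 → Ȟ^0 ≅ 0
degree 1: 7−0−6 = 1 plus torsion [2] → Ȟ^1 ≅ Z ⊕ Z/2
degree 2: 0−0−0 = 0 → Ȟ^2 ≅ 0


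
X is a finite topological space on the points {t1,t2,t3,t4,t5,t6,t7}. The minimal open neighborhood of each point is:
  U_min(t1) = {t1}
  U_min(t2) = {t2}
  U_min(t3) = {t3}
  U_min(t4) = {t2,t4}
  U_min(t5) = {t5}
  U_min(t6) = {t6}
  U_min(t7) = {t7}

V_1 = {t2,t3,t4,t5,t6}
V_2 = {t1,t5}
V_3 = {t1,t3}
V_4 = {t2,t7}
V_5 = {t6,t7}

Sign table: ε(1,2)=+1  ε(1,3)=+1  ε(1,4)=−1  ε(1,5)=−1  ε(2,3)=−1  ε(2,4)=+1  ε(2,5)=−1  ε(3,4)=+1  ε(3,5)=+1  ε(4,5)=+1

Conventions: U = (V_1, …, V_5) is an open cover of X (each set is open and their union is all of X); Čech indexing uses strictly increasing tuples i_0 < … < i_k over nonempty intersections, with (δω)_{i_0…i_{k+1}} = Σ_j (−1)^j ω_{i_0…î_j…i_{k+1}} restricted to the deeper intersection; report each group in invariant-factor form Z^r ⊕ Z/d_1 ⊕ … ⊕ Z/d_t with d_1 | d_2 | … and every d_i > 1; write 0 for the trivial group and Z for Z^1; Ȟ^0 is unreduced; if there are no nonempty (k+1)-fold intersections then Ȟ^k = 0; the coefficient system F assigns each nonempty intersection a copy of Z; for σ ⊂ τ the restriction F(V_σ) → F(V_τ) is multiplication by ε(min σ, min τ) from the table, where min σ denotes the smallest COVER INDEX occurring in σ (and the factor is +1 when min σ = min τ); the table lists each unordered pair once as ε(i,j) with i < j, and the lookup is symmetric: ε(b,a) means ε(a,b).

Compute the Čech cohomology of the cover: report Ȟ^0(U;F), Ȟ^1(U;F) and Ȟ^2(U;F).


nonempty overlaps:
  V12={t5} V13={t3} V14={t2} V15={t6} V23={t1} V45={t7}
C dims 5,6; δ0: rk 5, SNF 1^4·2
degree 0: 5−5−0 = 0 → Ȟ^0 ≅ 0
degree 1: 6−0−5 = 1 plus torsion [2] → Ȟ^1 ≅ Z ⊕ Z/2
degree 2: 0−0−0 = 0 → Ȟ^2 ≅ 0

Ȟ^0(U;F) ≅ 0; Ȟ^1(U;F) ≅ Z ⊕ Z/2; Ȟ^2(U;F) ≅ 0


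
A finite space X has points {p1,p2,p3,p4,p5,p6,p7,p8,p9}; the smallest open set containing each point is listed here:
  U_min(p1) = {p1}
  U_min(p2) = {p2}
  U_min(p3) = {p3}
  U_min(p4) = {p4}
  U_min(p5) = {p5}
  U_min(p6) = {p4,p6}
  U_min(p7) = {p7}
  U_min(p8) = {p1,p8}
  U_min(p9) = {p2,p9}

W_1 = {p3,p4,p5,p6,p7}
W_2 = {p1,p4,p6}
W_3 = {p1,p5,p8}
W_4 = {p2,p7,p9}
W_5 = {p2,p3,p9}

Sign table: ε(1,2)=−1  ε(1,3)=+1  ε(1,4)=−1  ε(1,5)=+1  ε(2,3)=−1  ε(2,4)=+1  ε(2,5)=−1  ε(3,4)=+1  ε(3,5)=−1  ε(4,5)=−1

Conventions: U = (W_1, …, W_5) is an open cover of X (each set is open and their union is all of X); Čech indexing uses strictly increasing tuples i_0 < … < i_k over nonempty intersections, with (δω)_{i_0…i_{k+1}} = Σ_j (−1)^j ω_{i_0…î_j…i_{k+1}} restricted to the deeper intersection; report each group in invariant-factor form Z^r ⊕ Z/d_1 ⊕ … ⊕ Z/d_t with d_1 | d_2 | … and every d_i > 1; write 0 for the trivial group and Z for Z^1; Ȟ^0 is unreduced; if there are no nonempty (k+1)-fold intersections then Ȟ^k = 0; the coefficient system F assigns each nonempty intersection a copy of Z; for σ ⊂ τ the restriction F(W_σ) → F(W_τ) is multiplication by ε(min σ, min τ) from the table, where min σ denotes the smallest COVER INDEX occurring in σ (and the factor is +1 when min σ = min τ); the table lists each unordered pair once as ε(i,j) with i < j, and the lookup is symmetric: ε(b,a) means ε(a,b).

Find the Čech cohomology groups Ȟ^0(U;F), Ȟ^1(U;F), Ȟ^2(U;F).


Ȟ^0 ≅ Z; Ȟ^1 ≅ Z^2; Ȟ^2 ≅ 0

nerve simplices:
  W12={p4,p6} W13={p5} W14={p7} W15={p3} W23={p1} W45={p2,p9}
C dims 5,6; δ0: rk 4, SNF 1^4
degree 0: 5−4−0 = 1 → Ȟ^0 ≅ Z
degree 1: 6−0−4 = 2 → Ȟ^1 ≅ Z^2
degree 2: 0−0−0 = 0 → Ȟ^2 ≅ 0


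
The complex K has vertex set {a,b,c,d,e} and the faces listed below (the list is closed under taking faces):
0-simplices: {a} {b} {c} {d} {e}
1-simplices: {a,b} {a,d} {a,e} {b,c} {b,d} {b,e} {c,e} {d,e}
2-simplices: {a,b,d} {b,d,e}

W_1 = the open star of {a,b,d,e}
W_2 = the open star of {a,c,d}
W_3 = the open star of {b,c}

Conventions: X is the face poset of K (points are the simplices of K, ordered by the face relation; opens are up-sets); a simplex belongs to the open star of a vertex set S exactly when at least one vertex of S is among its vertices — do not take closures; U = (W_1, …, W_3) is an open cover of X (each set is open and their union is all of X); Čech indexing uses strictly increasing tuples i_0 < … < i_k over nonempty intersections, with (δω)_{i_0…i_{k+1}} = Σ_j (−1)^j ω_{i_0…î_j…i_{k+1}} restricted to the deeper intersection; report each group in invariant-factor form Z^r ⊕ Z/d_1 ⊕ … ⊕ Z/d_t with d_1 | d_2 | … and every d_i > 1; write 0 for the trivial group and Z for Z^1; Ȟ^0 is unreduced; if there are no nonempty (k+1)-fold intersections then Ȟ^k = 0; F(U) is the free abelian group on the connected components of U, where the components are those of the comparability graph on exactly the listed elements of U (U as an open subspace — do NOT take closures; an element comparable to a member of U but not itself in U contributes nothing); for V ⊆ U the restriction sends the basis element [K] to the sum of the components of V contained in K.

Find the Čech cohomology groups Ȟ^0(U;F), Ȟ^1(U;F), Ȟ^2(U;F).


intersection data:
  W1={{a},{b},{d},{e},{a,b},{a,d},{a,e},{b,c},{b,d},{b,e},{c,e},{d,e},{a,b,d},{b,d,e}} W2={{a},{c},{d},{a,b},{a,d},{a,e},{b,c},{b,d},{c,e},{d,e},{a,b,d},{b,d,e}} W3={{b},{c},{a,b},{b,c},{b,d},{b,e},{c,e},{a,b,d},{b,d,e}}
  W12={{a},{d},{a,b},{a,d},{a,e},{b,c},{b,d},{c,e},{d,e},{a,b,d},{b,d,e}} W13={{b},{a,b},{b,c},{b,d},{b,e},{c,e},{a,b,d},{b,d,e}} W23={{c},{a,b},{b,c},{b,d},{c,e},{a,b,d},{b,d,e}}
  W123={{a,b},{b,c},{b,d},{c,e},{a,b,d},{b,d,e}}
components per intersection:
  W1: {{a},{b},{d},{e},{a,b},{a,d},{a,e},{b,c},{b,d},{b,e},{c,e},{d,e},{a,b,d},{b,d,e}}
  W2: {{a},{d},{a,b},{a,d},{a,e},{b,d},{d,e},{a,b,d},{b,d,e}} {{c},{b,c},{c,e}}
  W3: {{b},{c},{a,b},{b,c},{b,d},{b,e},{c,e},{a,b,d},{b,d,e}}
  W12: {{a},{d},{a,b},{a,d},{a,e},{b,d},{d,e},{a,b,d},{b,d,e}} {{b,c}} {{c,e}}
  W13: {{b},{a,b},{b,c},{b,d},{b,e},{a,b,d},{b,d,e}} {{c,e}}
  W23: {{c},{b,c},{c,e}} {{a,b},{b,d},{a,b,d},{b,d,e}}
  W123: {{a,b},{b,d},{a,b,d},{b,d,e}} {{b,c}} {{c,e}}
C dims 4,7,3; δ0: rk 3, SNF 1^3; δ1: rk 3, SNF 1^3
Ȟ^0 = (4 − 3) − 0 = 1, so Ȟ^0 ≅ Z
Ȟ^1 = (7 − 3) − 3 = 1, so Ȟ^1 ≅ Z
Ȟ^2 = (3 − 0) − 3 = 0, so Ȟ^2 ≅ 0

Ȟ^0 ≅ Z; Ȟ^1 ≅ Z; Ȟ^2 ≅ 0


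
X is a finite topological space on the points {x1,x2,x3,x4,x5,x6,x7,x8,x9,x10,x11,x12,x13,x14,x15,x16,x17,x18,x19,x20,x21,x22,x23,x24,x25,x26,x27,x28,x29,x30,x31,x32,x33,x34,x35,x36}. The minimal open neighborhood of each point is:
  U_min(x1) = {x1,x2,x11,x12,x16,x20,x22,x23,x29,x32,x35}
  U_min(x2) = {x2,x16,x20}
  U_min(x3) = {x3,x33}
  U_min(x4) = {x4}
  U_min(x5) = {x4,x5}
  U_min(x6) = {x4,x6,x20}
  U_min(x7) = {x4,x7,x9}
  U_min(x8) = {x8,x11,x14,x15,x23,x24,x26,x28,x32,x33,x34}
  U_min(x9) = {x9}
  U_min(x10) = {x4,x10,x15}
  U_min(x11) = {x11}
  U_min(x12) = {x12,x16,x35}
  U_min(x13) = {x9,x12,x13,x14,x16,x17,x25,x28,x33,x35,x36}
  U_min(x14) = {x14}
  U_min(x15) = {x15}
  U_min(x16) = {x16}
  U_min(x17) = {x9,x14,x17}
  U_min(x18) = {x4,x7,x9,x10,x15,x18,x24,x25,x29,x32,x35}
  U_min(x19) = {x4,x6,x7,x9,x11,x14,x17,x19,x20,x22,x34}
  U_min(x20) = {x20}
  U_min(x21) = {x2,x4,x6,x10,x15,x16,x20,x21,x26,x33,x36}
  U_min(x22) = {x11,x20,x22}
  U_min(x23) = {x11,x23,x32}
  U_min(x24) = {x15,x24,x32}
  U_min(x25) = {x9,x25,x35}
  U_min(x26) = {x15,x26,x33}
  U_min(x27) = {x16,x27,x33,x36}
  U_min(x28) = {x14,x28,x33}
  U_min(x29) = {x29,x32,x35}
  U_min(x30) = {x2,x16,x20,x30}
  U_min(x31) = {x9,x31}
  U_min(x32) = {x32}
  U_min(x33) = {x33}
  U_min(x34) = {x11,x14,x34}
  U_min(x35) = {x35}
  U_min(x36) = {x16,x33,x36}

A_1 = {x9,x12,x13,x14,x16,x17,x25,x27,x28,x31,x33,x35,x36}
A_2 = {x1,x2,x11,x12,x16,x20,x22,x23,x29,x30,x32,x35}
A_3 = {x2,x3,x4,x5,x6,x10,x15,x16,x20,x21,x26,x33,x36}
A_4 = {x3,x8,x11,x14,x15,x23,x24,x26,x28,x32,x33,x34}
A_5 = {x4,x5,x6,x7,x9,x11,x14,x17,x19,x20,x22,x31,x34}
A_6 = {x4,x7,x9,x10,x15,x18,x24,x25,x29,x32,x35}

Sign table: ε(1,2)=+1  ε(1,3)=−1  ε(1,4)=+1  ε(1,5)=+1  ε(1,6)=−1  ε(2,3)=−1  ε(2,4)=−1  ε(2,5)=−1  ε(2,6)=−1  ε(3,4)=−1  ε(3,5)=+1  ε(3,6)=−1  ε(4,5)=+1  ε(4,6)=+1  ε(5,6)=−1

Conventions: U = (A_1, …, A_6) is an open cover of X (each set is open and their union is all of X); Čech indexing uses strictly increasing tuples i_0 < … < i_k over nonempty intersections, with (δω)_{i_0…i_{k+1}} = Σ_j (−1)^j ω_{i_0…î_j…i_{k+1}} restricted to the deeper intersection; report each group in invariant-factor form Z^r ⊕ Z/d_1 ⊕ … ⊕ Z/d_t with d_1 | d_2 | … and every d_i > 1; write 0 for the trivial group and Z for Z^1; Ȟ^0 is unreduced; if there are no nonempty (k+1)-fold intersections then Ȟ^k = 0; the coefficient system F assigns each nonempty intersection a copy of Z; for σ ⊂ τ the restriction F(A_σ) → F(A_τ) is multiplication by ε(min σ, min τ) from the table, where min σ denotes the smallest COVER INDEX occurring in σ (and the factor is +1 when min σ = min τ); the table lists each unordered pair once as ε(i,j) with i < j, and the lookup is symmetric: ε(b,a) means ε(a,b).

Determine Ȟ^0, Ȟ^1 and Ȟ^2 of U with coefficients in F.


nerve simplices:
  A12={x12,x16,x35} A13={x16,x33,x36} A14={x14,x28,x33} A15={x9,x14,x17,x31} A16={x9,x25,x35} A23={x2,x16,x20} A24={x11,x23,x32} A25={x11,x20,x22} A26={x29,x32,x35} A34={x3,x15,x26,x33} A35={x4,x5,x6,x20} A36={x4,x10,x15} A45={x11,x14,x34} A46={x15,x24,x32} A56={x4,x7,x9}
  A123={x16} A126={x35} A134={x33} A145={x14} A156={x9} A235={x20} A245={x11} A246={x32} A346={x15} A356={x4}
C dims 6,15,10; δ0: rk 6, SNF 1^5·2; δ1: rk 9, SNF 1^9
degree 0: 6−6−0 = 0 → Ȟ^0 ≅ 0
degree 1: 15−9−6 = 0 plus torsion [2] → Ȟ^1 ≅ Z/2
degree 2: 10−0−9 = 1 → Ȟ^2 ≅ Z

Ȟ^0(U;F) ≅ 0, Ȟ^1(U;F) ≅ Z/2 and Ȟ^2(U;F) ≅ Z


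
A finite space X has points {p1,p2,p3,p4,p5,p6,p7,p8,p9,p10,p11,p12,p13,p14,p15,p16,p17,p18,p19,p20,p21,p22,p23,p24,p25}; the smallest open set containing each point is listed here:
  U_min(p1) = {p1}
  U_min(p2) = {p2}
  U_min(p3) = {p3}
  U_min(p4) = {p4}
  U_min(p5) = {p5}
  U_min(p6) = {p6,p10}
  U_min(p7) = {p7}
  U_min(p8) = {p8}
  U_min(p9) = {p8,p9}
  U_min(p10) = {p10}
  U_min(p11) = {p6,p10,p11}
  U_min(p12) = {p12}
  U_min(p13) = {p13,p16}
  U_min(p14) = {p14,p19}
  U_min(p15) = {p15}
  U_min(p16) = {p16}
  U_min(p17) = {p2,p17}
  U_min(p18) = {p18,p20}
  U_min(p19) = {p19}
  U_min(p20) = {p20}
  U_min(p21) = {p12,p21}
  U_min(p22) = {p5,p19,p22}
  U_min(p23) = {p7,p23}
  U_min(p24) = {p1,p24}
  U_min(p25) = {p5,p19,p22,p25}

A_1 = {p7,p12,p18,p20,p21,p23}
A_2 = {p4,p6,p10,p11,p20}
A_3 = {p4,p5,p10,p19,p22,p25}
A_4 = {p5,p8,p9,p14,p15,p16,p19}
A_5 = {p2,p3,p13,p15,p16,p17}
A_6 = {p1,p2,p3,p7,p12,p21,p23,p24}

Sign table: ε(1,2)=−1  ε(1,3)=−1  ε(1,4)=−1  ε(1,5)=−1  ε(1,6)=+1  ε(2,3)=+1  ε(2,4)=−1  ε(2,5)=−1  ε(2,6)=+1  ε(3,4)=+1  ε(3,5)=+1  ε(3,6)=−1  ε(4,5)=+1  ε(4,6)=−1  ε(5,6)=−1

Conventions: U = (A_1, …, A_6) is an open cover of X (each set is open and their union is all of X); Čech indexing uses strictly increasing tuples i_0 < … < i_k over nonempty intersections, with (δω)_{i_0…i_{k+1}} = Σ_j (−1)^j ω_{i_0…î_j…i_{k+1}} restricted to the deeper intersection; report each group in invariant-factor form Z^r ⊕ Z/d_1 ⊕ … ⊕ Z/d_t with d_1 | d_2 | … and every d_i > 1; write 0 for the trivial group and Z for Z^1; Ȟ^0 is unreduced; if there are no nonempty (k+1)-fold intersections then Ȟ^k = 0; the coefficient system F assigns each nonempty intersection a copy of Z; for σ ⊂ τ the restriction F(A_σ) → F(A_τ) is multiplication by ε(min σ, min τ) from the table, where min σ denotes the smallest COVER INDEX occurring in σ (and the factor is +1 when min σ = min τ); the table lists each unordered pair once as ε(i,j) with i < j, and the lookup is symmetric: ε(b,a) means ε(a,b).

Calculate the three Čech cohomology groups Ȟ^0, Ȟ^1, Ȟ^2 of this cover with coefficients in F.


cover nerve:
  A12={p20} A16={p7,p12,p21,p23} A23={p4,p10} A34={p5,p19} A45={p15,p16} A56={p2,p3}
C dims 6,6; δ0: rk 5, SNF 1^5
Ȟ^0: (6−5)−0=1 ⇒ Z
Ȟ^1: (6−0)−5=1 ⇒ Z
Ȟ^2: (0−0)−0=0 ⇒ 0

Ȟ^0 = Z, Ȟ^1 = Z and Ȟ^2 = 0


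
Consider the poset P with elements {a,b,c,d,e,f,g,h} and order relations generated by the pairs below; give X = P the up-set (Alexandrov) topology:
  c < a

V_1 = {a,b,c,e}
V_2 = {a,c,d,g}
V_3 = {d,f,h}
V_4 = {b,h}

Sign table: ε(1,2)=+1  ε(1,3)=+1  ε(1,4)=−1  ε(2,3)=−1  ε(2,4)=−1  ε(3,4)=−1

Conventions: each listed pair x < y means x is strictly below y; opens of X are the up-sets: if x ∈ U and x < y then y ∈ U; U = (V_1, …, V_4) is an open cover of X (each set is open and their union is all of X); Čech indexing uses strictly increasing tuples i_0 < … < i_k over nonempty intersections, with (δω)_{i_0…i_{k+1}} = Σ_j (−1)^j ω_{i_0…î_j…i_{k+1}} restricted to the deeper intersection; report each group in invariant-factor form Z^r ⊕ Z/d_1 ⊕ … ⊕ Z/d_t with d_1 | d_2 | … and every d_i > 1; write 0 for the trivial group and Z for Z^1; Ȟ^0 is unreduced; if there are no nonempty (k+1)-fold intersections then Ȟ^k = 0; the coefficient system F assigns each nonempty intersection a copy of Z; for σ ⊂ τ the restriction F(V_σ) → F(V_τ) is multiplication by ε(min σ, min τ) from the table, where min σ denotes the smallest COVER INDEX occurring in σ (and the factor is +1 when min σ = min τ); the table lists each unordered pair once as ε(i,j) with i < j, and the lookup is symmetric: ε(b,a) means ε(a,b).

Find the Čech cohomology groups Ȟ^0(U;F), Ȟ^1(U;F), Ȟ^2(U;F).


nerve simplices:
  V12={a,c} V14={b} V23={d} V34={h}
C dims 4,4; δ0: rk 4, SNF 1^3·2
degree 0: 4−4−0 = 0 → Ȟ^0 ≅ 0
degree 1: 4−0−4 = 0 plus torsion [2] → Ȟ^1 ≅ Z/2
degree 2: 0−0−0 = 0 → Ȟ^2 ≅ 0

Ȟ^0(U;F) ≅ 0,  Ȟ^1(U;F) ≅ Z/2,  Ȟ^2(U;F) ≅ 0


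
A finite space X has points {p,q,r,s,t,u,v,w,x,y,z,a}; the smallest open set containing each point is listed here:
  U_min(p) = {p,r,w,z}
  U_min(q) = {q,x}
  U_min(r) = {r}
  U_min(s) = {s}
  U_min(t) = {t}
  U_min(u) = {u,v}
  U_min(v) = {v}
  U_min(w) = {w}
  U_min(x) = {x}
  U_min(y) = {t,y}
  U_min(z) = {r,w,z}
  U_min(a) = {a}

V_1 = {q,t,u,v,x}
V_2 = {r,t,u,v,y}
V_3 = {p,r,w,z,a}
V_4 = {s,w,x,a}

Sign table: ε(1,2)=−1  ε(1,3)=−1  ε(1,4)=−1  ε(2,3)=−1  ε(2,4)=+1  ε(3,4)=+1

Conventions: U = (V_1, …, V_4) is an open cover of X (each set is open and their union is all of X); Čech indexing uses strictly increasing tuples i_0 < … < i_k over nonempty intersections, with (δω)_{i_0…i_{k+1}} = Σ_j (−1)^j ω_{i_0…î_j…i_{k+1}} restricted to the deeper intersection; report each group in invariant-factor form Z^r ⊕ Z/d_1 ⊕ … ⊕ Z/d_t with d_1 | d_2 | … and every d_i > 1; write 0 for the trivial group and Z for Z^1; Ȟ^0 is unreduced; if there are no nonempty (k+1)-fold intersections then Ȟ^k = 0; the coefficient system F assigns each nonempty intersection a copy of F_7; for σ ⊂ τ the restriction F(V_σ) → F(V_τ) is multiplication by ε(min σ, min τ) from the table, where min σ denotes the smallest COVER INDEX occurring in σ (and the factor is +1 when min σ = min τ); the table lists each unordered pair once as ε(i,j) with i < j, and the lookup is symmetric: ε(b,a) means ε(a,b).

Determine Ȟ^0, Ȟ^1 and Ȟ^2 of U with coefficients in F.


nerve of the cover:
  V12={t,u,v} V14={x} V23={r} V34={w,a}
C dims 4,4; δ0: rk_F7 4
Ȟ^0 = (4 − 4) − 0 = 0, so Ȟ^0 ≅ 0
Ȟ^1 = (4 − 0) − 4 = 0, so Ȟ^1 ≅ 0
Ȟ^2 = (0 − 0) − 0 = 0, so Ȟ^2 ≅ 0

Ȟ^0 = 0,  Ȟ^1 = 0,  Ȟ^2 = 0


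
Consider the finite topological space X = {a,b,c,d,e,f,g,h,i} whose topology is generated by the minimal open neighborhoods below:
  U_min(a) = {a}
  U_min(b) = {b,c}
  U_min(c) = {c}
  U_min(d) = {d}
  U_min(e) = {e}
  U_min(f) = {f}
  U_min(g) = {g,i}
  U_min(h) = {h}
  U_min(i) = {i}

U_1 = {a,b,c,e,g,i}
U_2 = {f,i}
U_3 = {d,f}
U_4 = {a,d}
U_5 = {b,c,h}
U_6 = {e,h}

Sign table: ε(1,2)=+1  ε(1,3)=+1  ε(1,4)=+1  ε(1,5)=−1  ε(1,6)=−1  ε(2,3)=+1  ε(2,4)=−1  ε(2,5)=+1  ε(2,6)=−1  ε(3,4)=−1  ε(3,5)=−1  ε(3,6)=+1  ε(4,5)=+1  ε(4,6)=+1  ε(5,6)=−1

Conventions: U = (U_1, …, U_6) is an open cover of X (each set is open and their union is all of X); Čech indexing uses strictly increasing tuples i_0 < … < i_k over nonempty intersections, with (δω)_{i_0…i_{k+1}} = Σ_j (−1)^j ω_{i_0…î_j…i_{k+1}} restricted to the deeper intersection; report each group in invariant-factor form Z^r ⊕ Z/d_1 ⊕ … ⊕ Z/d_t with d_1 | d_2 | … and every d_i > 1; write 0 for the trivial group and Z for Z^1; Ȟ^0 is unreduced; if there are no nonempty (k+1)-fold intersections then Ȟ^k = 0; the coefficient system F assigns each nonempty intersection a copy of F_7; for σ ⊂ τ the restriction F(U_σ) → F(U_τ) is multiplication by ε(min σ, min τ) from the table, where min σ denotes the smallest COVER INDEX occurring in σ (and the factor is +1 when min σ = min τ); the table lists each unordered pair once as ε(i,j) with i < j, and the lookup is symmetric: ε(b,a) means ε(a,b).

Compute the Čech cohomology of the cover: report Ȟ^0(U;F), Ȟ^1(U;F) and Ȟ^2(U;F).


Ȟ^0 ≅ 0, Ȟ^1 ≅ Z/7, Ȟ^2 ≅ 0

nerve of the cover:
  U12={i} U14={a} U15={b,c} U16={e} U23={f} U34={d} U56={h}
C dims 6,7; δ0: rk_F7 6
Ȟ^0 = (6 − 6) − 0 = 0, so Ȟ^0 ≅ 0
Ȟ^1 = (7 − 0) − 6 = 1, so Ȟ^1 ≅ Z/7
Ȟ^2 = (0 − 0) − 0 = 0, so Ȟ^2 ≅ 0


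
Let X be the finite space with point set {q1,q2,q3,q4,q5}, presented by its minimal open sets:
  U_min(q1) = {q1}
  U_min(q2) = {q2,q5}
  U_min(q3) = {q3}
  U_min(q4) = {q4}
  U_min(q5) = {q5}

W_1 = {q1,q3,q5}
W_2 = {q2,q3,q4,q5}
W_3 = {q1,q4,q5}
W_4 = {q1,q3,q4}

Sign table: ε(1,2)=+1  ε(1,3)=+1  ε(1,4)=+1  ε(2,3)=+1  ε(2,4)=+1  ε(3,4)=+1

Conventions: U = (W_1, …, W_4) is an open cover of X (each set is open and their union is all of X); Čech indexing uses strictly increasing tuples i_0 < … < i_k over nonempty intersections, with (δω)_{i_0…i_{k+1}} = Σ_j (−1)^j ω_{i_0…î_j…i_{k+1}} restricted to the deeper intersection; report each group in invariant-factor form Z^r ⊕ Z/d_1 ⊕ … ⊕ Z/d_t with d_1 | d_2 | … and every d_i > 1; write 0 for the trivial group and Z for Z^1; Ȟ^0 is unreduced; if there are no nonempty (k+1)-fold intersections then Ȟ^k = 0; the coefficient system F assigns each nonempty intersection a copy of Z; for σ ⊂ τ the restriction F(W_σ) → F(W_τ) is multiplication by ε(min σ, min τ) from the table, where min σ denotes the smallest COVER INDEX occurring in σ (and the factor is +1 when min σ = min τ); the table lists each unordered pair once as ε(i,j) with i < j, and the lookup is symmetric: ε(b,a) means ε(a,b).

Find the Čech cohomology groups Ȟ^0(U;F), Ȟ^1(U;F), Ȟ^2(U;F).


nonempty overlaps:
  W12={q3,q5} W13={q1,q5} W14={q1,q3} W23={q4,q5} W24={q3,q4} W34={q1,q4}
  W123={q5} W124={q3} W134={q1} W234={q4}
C dims 4,6,4; δ0: rk 3, SNF 1^3; δ1: rk 3, SNF 1^3
degree 0: 4−3−0 = 1 → Ȟ^0 ≅ Z
degree 1: 6−3−3 = 0 → Ȟ^1 ≅ 0
degree 2: 4−0−3 = 1 → Ȟ^2 ≅ Z

Ȟ^0 = Z, Ȟ^1 = 0 and Ȟ^2 = Z


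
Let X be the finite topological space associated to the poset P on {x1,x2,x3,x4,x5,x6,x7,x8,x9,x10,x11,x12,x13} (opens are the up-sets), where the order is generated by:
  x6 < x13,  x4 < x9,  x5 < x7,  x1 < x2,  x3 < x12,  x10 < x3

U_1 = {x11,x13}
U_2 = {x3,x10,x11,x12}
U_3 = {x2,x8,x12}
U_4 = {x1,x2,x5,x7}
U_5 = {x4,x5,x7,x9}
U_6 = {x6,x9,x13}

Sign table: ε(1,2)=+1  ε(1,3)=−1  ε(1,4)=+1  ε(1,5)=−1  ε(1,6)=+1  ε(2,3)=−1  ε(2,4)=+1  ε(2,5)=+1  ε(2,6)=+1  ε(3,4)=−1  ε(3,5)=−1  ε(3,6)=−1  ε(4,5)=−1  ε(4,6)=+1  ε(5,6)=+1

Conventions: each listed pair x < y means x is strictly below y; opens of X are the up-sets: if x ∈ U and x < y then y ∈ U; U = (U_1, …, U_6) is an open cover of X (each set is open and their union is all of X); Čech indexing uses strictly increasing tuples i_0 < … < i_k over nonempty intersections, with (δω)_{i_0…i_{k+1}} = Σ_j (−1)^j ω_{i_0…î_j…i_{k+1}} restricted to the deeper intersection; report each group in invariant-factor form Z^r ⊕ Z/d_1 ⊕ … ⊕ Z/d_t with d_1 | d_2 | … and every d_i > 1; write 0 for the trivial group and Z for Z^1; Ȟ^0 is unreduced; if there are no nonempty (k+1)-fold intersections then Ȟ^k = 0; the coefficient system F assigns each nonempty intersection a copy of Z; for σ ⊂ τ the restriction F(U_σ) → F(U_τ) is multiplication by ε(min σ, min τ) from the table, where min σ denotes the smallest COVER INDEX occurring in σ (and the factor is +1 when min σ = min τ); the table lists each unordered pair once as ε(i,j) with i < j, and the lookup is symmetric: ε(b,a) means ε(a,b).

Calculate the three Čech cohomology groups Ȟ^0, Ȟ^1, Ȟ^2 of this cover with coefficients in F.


Ȟ^0(U;F) ≅ 0, Ȟ^1(U;F) ≅ Z/2, Ȟ^2(U;F) ≅ 0

intersection data:
  U12={x11} U16={x13} U23={x12} U34={x2} U45={x5,x7} U56={x9}
C dims 6,6; δ0: rk 6, SNF 1^5·2
Ȟ^0 = (6 − 6) − 0 = 0, so Ȟ^0 ≅ 0
Ȟ^1 = (6 − 0) − 6 = 0 plus torsion [2], so Ȟ^1 ≅ Z/2
Ȟ^2 = (0 − 0) − 0 = 0, so Ȟ^2 ≅ 0


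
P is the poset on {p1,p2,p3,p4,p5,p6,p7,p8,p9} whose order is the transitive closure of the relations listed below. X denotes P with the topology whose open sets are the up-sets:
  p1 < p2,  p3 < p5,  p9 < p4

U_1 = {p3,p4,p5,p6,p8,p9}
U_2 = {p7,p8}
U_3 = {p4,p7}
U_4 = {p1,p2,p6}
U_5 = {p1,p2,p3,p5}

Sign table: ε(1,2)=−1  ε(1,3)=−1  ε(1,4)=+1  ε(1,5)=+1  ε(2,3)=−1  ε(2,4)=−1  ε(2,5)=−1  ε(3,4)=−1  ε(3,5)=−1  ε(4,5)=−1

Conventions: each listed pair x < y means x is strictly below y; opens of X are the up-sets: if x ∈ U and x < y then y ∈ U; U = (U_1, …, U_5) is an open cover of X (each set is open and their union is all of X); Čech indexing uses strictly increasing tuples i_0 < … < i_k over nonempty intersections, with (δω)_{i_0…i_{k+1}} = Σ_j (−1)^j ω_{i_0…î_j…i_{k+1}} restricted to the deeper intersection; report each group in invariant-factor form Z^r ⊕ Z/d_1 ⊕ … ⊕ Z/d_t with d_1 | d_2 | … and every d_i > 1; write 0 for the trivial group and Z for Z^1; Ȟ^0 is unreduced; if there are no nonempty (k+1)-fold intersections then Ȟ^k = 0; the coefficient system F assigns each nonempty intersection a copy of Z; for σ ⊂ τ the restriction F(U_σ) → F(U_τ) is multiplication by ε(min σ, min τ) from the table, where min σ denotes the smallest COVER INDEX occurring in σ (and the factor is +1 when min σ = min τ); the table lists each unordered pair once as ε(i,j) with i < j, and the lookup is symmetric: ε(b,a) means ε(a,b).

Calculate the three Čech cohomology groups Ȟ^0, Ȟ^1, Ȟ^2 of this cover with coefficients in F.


Ȟ^0 ≅ 0, Ȟ^1 ≅ Z ⊕ Z/2 and Ȟ^2 ≅ 0

nerve simplices:
  U12={p8} U13={p4} U14={p6} U15={p3,p5} U23={p7} U45={p1,p2}
C dims 5,6; δ0: rk 5, SNF 1^4·2
degree 0: 5−5−0 = 0 → Ȟ^0 ≅ 0
degree 1: 6−0−5 = 1 plus torsion [2] → Ȟ^1 ≅ Z ⊕ Z/2
degree 2: 0−0−0 = 0 → Ȟ^2 ≅ 0


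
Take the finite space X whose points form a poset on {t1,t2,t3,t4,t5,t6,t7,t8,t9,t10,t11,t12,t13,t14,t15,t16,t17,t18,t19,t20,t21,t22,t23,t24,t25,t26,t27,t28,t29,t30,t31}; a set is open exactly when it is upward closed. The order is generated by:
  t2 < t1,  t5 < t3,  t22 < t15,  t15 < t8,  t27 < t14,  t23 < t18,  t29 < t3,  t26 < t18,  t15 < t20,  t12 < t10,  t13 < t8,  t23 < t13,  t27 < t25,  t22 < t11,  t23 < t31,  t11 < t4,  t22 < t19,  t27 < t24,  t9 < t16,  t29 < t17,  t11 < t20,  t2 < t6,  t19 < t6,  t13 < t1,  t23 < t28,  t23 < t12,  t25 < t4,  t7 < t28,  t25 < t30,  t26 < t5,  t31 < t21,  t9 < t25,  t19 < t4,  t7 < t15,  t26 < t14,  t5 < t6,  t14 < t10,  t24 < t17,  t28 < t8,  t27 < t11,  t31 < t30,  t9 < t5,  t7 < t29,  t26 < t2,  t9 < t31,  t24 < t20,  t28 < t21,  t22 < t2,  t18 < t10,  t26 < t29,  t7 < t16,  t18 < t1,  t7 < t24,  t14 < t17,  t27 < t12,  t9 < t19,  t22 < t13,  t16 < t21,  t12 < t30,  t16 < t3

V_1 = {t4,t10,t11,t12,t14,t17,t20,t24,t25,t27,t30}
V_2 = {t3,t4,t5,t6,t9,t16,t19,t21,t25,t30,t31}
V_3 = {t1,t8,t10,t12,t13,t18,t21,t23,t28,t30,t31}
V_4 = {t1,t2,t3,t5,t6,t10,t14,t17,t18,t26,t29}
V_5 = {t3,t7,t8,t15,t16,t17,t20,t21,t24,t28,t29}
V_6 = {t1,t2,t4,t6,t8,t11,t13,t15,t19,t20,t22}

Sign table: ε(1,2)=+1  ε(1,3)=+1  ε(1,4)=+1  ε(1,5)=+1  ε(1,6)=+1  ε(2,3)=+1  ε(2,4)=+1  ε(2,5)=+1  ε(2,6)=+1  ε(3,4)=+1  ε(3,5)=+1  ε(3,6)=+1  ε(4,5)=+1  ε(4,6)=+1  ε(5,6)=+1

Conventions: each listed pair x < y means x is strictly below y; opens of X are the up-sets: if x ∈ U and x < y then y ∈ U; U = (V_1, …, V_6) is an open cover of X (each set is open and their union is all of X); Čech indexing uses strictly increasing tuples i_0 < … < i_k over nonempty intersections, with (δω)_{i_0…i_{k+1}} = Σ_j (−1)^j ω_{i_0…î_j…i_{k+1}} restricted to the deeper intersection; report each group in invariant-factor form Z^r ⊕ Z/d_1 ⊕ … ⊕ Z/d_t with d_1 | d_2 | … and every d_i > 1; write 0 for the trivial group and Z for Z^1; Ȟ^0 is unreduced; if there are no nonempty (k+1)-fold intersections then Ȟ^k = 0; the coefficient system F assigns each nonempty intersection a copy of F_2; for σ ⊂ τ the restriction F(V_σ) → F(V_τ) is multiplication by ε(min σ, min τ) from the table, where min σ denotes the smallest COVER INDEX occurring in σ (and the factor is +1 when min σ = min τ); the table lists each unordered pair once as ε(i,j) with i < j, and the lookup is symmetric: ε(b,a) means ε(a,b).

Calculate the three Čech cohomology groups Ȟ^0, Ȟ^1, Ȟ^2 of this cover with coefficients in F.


Ȟ^0 ≅ Z/2,  Ȟ^1 ≅ Z/2,  Ȟ^2 ≅ Z/2

nonempty overlaps:
  V12={t4,t25,t30} V13={t10,t12,t30} V14={t10,t14,t17} V15={t17,t20,t24} V16={t4,t11,t20} V23={t21,t30,t31} V24={t3,t5,t6} V25={t3,t16,t21} V26={t4,t6,t19} V34={t1,t10,t18} V35={t8,t21,t28} V36={t1,t8,t13} V45={t3,t17,t29} V46={t1,t2,t6} V56={t8,t15,t20}
  V123={t30} V126={t4} V134={t10} V145={t17} V156={t20} V235={t21} V245={t3} V246={t6} V346={t1} V356={t8}
C dims 6,15,10; δ0: rk_F2 5; δ1: rk_F2 9
degree 0: 6−5−0 = 1 → Ȟ^0 ≅ Z/2
degree 1: 15−9−5 = 1 → Ȟ^1 ≅ Z/2
degree 2: 10−0−9 = 1 → Ȟ^2 ≅ Z/2


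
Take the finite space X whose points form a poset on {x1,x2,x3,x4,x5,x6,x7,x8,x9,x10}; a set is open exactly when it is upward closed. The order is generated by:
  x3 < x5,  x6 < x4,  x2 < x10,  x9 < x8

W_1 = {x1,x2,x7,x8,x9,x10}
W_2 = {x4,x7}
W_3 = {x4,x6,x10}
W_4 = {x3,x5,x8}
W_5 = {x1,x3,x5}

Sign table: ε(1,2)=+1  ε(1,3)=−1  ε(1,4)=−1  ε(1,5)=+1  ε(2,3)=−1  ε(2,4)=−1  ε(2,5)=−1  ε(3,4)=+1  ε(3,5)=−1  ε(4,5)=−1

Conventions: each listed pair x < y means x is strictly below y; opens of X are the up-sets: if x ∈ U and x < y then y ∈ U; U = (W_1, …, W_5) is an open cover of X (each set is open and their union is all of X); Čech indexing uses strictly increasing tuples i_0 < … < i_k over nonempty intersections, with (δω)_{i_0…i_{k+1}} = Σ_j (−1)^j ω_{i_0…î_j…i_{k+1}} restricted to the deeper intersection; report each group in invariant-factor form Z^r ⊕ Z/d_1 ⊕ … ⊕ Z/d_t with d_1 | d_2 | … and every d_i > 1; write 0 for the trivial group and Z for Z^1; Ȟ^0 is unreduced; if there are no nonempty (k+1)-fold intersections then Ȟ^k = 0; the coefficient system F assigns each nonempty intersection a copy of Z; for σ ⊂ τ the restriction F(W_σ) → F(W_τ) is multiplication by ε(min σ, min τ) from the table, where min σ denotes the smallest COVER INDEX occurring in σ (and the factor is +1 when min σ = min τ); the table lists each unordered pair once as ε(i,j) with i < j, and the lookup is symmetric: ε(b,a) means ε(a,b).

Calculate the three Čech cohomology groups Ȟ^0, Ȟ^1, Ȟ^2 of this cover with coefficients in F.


Ȟ^0(U;F) ≅ Z; Ȟ^1(U;F) ≅ Z^2; Ȟ^2(U;F) ≅ 0

nerve simplices:
  W12={x7} W13={x10} W14={x8} W15={x1} W23={x4} W45={x3,x5}
C dims 5,6; δ0: rk 4, SNF 1^4
degree 0: 5−4−0 = 1 → Ȟ^0 ≅ Z
degree 1: 6−0−4 = 2 → Ȟ^1 ≅ Z^2
degree 2: 0−0−0 = 0 → Ȟ^2 ≅ 0


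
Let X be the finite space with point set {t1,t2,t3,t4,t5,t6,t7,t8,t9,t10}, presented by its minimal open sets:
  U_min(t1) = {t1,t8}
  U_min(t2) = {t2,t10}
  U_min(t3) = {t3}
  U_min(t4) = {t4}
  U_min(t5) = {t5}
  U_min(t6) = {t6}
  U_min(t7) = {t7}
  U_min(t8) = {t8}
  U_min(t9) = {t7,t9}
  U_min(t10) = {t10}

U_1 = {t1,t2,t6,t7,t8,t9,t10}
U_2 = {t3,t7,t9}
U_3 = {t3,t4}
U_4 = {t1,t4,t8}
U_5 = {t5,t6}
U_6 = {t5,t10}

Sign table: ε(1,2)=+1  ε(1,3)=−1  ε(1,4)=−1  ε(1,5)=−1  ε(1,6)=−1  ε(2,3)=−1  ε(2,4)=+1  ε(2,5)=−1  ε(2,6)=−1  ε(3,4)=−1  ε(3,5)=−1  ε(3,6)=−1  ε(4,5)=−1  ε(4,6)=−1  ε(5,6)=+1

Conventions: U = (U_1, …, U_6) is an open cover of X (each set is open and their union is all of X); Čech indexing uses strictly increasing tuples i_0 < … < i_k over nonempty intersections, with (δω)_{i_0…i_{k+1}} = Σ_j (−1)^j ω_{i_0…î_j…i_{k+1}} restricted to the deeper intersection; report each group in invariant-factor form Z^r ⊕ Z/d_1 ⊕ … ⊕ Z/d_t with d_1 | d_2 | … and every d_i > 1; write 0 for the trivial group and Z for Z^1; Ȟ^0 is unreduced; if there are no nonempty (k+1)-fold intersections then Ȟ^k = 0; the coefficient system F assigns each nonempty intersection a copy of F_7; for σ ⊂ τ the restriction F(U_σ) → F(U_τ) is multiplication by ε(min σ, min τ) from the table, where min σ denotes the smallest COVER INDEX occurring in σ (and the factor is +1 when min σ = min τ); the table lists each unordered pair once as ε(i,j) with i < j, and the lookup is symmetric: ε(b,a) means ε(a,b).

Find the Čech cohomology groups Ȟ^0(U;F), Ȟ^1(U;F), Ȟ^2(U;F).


cover nerve:
  U12={t7,t9} U14={t1,t8} U15={t6} U16={t10} U23={t3} U34={t4} U56={t5}
C dims 6,7; δ0: rk_F7 6
Ȟ^0: (6−6)−0=0 ⇒ 0
Ȟ^1: (7−0)−6=1 ⇒ Z/7
Ȟ^2: (0−0)−0=0 ⇒ 0

Ȟ^0 ≅ 0,  Ȟ^1 ≅ Z/7,  Ȟ^2 ≅ 0


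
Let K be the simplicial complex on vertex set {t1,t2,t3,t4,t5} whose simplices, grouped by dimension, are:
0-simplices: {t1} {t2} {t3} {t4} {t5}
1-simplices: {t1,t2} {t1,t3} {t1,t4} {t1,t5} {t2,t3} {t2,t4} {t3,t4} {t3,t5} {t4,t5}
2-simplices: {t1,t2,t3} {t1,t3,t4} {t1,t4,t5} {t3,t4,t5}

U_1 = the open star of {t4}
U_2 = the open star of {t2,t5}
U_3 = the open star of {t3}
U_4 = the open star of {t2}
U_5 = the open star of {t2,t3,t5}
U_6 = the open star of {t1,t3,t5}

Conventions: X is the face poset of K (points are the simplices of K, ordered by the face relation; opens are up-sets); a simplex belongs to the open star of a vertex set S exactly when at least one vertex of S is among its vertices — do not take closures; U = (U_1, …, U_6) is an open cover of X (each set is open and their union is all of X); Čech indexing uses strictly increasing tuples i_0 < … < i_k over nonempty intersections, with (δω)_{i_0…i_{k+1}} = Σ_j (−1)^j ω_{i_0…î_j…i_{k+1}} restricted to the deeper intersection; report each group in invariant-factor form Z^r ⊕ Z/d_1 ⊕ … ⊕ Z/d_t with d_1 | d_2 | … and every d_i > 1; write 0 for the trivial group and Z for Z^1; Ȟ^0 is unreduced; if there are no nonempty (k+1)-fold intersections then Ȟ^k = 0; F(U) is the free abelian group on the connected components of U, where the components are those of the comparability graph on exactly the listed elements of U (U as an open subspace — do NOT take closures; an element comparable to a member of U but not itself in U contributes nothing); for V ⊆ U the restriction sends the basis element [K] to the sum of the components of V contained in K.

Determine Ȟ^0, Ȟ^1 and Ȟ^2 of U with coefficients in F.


intersection data:
  U1={{t4},{t1,t4},{t2,t4},{t3,t4},{t4,t5},{t1,t3,t4},{t1,t4,t5},{t3,t4,t5}} U2={{t2},{t5},{t1,t2},{t1,t5},{t2,t3},{t2,t4},{t3,t5},{t4,t5},{t1,t2,t3},{t1,t4,t5},{t3,t4,t5}} U3={{t3},{t1,t3},{t2,t3},{t3,t4},{t3,t5},{t1,t2,t3},{t1,t3,t4},{t3,t4,t5}} U4={{t2},{t1,t2},{t2,t3},{t2,t4},{t1,t2,t3}} U5={{t2},{t3},{t5},{t1,t2},{t1,t3},{t1,t5},{t2,t3},{t2,t4},{t3,t4},{t3,t5},{t4,t5},{t1,t2,t3},{t1,t3,t4},{t1,t4,t5},{t3,t4,t5}} U6={{t1},{t3},{t5},{t1,t2},{t1,t3},{t1,t4},{t1,t5},{t2,t3},{t3,t4},{t3,t5},{t4,t5},{t1,t2,t3},{t1,t3,t4},{t1,t4,t5},{t3,t4,t5}}
  U12={{t2,t4},{t4,t5},{t1,t4,t5},{t3,t4,t5}} U13={{t3,t4},{t1,t3,t4},{t3,t4,t5}} U14={{t2,t4}} U15={{t2,t4},{t3,t4},{t4,t5},{t1,t3,t4},{t1,t4,t5},{t3,t4,t5}} U16={{t1,t4},{t3,t4},{t4,t5},{t1,t3,t4},{t1,t4,t5},{t3,t4,t5}} U23={{t2,t3},{t3,t5},{t1,t2,t3},{t3,t4,t5}} U24={{t2},{t1,t2},{t2,t3},{t2,t4},{t1,t2,t3}} U25={{t2},{t5},{t1,t2},{t1,t5},{t2,t3},{t2,t4},{t3,t5},{t4,t5},{t1,t2,t3},{t1,t4,t5},{t3,t4,t5}} U26={{t5},{t1,t2},{t1,t5},{t2,t3},{t3,t5},{t4,t5},{t1,t2,t3},{t1,t4,t5},{t3,t4,t5}} U34={{t2,t3},{t1,t2,t3}} U35={{t3},{t1,t3},{t2,t3},{t3,t4},{t3,t5},{t1,t2,t3},{t1,t3,t4},{t3,t4,t5}} U36={{t3},{t1,t3},{t2,t3},{t3,t4},{t3,t5},{t1,t2,t3},{t1,t3,t4},{t3,t4,t5}} U45={{t2},{t1,t2},{t2,t3},{t2,t4},{t1,t2,t3}} U46={{t1,t2},{t2,t3},{t1,t2,t3}} U56={{t3},{t5},{t1,t2},{t1,t3},{t1,t5},{t2,t3},{t3,t4},{t3,t5},{t4,t5},{t1,t2,t3},{t1,t3,t4},{t1,t4,t5},{t3,t4,t5}}
  U123={{t3,t4,t5}} U124={{t2,t4}} U125={{t2,t4},{t4,t5},{t1,t4,t5},{t3,t4,t5}} U126={{t4,t5},{t1,t4,t5},{t3,t4,t5}} U135={{t3,t4},{t1,t3,t4},{t3,t4,t5}} U136={{t3,t4},{t1,t3,t4},{t3,t4,t5}} U145={{t2,t4}} U156={{t3,t4},{t4,t5},{t1,t3,t4},{t1,t4,t5},{t3,t4,t5}} U234={{t2,t3},{t1,t2,t3}} U235={{t2,t3},{t3,t5},{t1,t2,t3},{t3,t4,t5}} U236={{t2,t3},{t3,t5},{t1,t2,t3},{t3,t4,t5}} U245={{t2},{t1,t2},{t2,t3},{t2,t4},{t1,t2,t3}} U246={{t1,t2},{t2,t3},{t1,t2,t3}} U256={{t5},{t1,t2},{t1,t5},{t2,t3},{t3,t5},{t4,t5},{t1,t2,t3},{t1,t4,t5},{t3,t4,t5}} U345={{t2,t3},{t1,t2,t3}} U346={{t2,t3},{t1,t2,t3}} U356={{t3},{t1,t3},{t2,t3},{t3,t4},{t3,t5},{t1,t2,t3},{t1,t3,t4},{t3,t4,t5}} U456={{t1,t2},{t2,t3},{t1,t2,t3}}
  U1235={{t3,t4,t5}} U1236={{t3,t4,t5}} U1245={{t2,t4}} U1256={{t4,t5},{t1,t4,t5},{t3,t4,t5}} U1356={{t3,t4},{t1,t3,t4},{t3,t4,t5}} U2345={{t2,t3},{t1,t2,t3}} U2346={{t2,t3},{t1,t2,t3}} U2356={{t2,t3},{t3,t5},{t1,t2,t3},{t3,t4,t5}} U2456={{t1,t2},{t2,t3},{t1,t2,t3}} U3456={{t2,t3},{t1,t2,t3}}
  U12356={{t3,t4,t5}} U23456={{t2,t3},{t1,t2,t3}}
components per intersection:
  U1: {{t4},{t1,t4},{t2,t4},{t3,t4},{t4,t5},{t1,t3,t4},{t1,t4,t5},{t3,t4,t5}}
  U2: {{t2},{t1,t2},{t2,t3},{t2,t4},{t1,t2,t3}} {{t5},{t1,t5},{t3,t5},{t4,t5},{t1,t4,t5},{t3,t4,t5}}
  U3: {{t3},{t1,t3},{t2,t3},{t3,t4},{t3,t5},{t1,t2,t3},{t1,t3,t4},{t3,t4,t5}}
  U4: {{t2},{t1,t2},{t2,t3},{t2,t4},{t1,t2,t3}}
  U5: {{t2},{t3},{t5},{t1,t2},{t1,t3},{t1,t5},{t2,t3},{t2,t4},{t3,t4},{t3,t5},{t4,t5},{t1,t2,t3},{t1,t3,t4},{t1,t4,t5},{t3,t4,t5}}
  U6: {{t1},{t3},{t5},{t1,t2},{t1,t3},{t1,t4},{t1,t5},{t2,t3},{t3,t4},{t3,t5},{t4,t5},{t1,t2,t3},{t1,t3,t4},{t1,t4,t5},{t3,t4,t5}}
  U12: {{t2,t4}} {{t4,t5},{t1,t4,t5},{t3,t4,t5}}
  U13: {{t3,t4},{t1,t3,t4},{t3,t4,t5}}
  U14: {{t2,t4}}
  U15: {{t2,t4}} {{t3,t4},{t4,t5},{t1,t3,t4},{t1,t4,t5},{t3,t4,t5}}
  U16: {{t1,t4},{t3,t4},{t4,t5},{t1,t3,t4},{t1,t4,t5},{t3,t4,t5}}
  U23: {{t2,t3},{t1,t2,t3}} {{t3,t5},{t3,t4,t5}}
  U24: {{t2},{t1,t2},{t2,t3},{t2,t4},{t1,t2,t3}}
  U25: {{t2},{t1,t2},{t2,t3},{t2,t4},{t1,t2,t3}} {{t5},{t1,t5},{t3,t5},{t4,t5},{t1,t4,t5},{t3,t4,t5}}
  U26: {{t5},{t1,t5},{t3,t5},{t4,t5},{t1,t4,t5},{t3,t4,t5}} {{t1,t2},{t2,t3},{t1,t2,t3}}
  U34: {{t2,t3},{t1,t2,t3}}
  U35: {{t3},{t1,t3},{t2,t3},{t3,t4},{t3,t5},{t1,t2,t3},{t1,t3,t4},{t3,t4,t5}}
  U36: {{t3},{t1,t3},{t2,t3},{t3,t4},{t3,t5},{t1,t2,t3},{t1,t3,t4},{t3,t4,t5}}
  U45: {{t2},{t1,t2},{t2,t3},{t2,t4},{t1,t2,t3}}
  U46: {{t1,t2},{t2,t3},{t1,t2,t3}}
  U56: {{t3},{t5},{t1,t2},{t1,t3},{t1,t5},{t2,t3},{t3,t4},{t3,t5},{t4,t5},{t1,t2,t3},{t1,t3,t4},{t1,t4,t5},{t3,t4,t5}}
  U123: {{t3,t4,t5}}
  U124: {{t2,t4}}
  U125: {{t2,t4}} {{t4,t5},{t1,t4,t5},{t3,t4,t5}}
  U126: {{t4,t5},{t1,t4,t5},{t3,t4,t5}}
  U135: {{t3,t4},{t1,t3,t4},{t3,t4,t5}}
  U136: {{t3,t4},{t1,t3,t4},{t3,t4,t5}}
  U145: {{t2,t4}}
  U156: {{t3,t4},{t4,t5},{t1,t3,t4},{t1,t4,t5},{t3,t4,t5}}
  U234: {{t2,t3},{t1,t2,t3}}
  U235: {{t2,t3},{t1,t2,t3}} {{t3,t5},{t3,t4,t5}}
  U236: {{t2,t3},{t1,t2,t3}} {{t3,t5},{t3,t4,t5}}
  U245: {{t2},{t1,t2},{t2,t3},{t2,t4},{t1,t2,t3}}
  U246: {{t1,t2},{t2,t3},{t1,t2,t3}}
  U256: {{t5},{t1,t5},{t3,t5},{t4,t5},{t1,t4,t5},{t3,t4,t5}} {{t1,t2},{t2,t3},{t1,t2,t3}}
  U345: {{t2,t3},{t1,t2,t3}}
  U346: {{t2,t3},{t1,t2,t3}}
  U356: {{t3},{t1,t3},{t2,t3},{t3,t4},{t3,t5},{t1,t2,t3},{t1,t3,t4},{t3,t4,t5}}
  U456: {{t1,t2},{t2,t3},{t1,t2,t3}}
  U1235: {{t3,t4,t5}}
  U1236: {{t3,t4,t5}}
  U1245: {{t2,t4}}
  U1256: {{t4,t5},{t1,t4,t5},{t3,t4,t5}}
  U1356: {{t3,t4},{t1,t3,t4},{t3,t4,t5}}
  U2345: {{t2,t3},{t1,t2,t3}}
  U2346: {{t2,t3},{t1,t2,t3}}
  U2356: {{t2,t3},{t1,t2,t3}} {{t3,t5},{t3,t4,t5}}
  U2456: {{t1,t2},{t2,t3},{t1,t2,t3}}
  U3456: {{t2,t3},{t1,t2,t3}}
  U12356: {{t3,t4,t5}}
  U23456: {{t2,t3},{t1,t2,t3}}
C dims 7,20,22,11; δ0: rk 6, SNF 1^6; δ1: rk 13, SNF 1^13; δ2: rk 9, SNF 1^9
Ȟ^0 = (7 − 6) − 0 = 1, so Ȟ^0 ≅ Z
Ȟ^1 = (20 − 13) − 6 = 1, so Ȟ^1 ≅ Z
Ȟ^2 = (22 − 9) − 13 = 0, so Ȟ^2 ≅ 0

Ȟ^0 = Z; Ȟ^1 = Z; Ȟ^2 = 0


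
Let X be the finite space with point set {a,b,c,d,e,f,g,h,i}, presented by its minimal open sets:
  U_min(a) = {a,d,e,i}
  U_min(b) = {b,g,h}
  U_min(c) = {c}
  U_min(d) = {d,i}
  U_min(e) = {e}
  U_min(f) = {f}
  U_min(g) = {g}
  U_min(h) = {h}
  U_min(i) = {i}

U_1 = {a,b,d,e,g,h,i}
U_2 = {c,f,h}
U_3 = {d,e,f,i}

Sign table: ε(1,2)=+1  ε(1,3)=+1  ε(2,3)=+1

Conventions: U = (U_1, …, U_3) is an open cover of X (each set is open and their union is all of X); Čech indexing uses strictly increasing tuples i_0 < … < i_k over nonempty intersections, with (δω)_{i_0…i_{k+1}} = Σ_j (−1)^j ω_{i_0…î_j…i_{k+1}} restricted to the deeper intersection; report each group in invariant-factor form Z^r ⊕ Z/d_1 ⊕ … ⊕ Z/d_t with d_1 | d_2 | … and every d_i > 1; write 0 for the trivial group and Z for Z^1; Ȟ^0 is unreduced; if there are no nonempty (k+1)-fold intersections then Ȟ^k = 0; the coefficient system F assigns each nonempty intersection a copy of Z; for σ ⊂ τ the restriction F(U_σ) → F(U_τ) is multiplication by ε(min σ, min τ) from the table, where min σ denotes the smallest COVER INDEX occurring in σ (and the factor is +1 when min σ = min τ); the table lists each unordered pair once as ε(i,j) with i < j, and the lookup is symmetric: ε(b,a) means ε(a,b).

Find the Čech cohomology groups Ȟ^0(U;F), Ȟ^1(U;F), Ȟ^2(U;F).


nerve of the cover:
  U12={h} U13={d,e,i} U23={f}
C dims 3,3; δ0: rk 2, SNF 1^2
Ȟ^0 = (3 − 2) − 0 = 1, so Ȟ^0 ≅ Z
Ȟ^1 = (3 − 0) − 2 = 1, so Ȟ^1 ≅ Z
Ȟ^2 = (0 − 0) − 0 = 0, so Ȟ^2 ≅ 0

Ȟ^0(U;F) ≅ Z, Ȟ^1(U;F) ≅ Z and Ȟ^2(U;F) ≅ 0
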